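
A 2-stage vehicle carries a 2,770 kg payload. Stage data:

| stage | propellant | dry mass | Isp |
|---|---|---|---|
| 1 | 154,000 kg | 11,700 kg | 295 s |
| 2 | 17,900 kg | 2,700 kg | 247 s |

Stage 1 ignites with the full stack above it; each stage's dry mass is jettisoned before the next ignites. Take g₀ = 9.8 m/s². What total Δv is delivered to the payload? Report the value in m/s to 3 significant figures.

Δv ≈ 8390 m/s

Ignition mass of stage 1 = 154,000+11,700 + 17,900+2,700 + 2,770 = 189,070 kg.
Stage 1: m₀ = 189,070 kg, m_f = 189,070 − 154,000 = 35,070 kg; Δv = 295×9.8×ln(5.391) = 2891.0×1.6848 ≈ 4871 m/s.
Stage 2: m₀ = 23,370 kg, m_f = 23,370 − 17,900 = 5,470 kg; Δv = 247×9.8×ln(4.272) = 2420.6×1.4522 ≈ 3515 m/s.
Total Δv = 4871 + 3515 = 8386 m/s.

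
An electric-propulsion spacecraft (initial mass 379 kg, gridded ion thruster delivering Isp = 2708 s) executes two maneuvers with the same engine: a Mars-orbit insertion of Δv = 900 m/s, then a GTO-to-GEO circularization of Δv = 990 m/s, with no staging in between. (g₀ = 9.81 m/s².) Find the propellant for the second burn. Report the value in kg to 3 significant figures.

propellant for the second burn ≈ 13.4 kg

v_e = Isp · g₀ = 2708 × 9.81 = 26565.5 m/s.
After the first burn: m = 379 × exp(−900/26565.5) = 379 × 0.96669 = 366.376 kg.
After the second burn: m = 366.376 × exp(−990/26565.5) = 366.376 × 0.96342 = 352.974 kg.
Second-burn propellant = 366.376 − 352.974 = 13.402 kg.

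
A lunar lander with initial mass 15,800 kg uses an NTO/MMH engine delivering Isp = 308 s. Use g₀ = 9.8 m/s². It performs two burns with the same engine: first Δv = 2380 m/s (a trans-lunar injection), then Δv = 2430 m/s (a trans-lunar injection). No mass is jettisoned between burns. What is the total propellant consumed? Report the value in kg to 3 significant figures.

v_e = Isp · g₀ = 308 × 9.8 = 3018.4 m/s.
After the first burn: m = 15800 × exp(−2380/3018.4) = 15800 × 0.45453 = 7,181.57 kg.
After the second burn: m = 7,181.57 × exp(−2430/3018.4) = 7,181.57 × 0.44706 = 3,210.59 kg.
Total propellant = m₀ − m_final = 15800 − 3,210.59 = 12,589.41 kg.

total propellant consumed ≈ 12600 kg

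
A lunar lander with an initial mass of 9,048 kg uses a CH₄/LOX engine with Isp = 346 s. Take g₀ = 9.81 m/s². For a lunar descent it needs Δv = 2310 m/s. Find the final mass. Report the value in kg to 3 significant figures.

v_e = Isp · g₀ = 346 × 9.81 = 3394.3 m/s.
m₀/m_f = exp(Δv / v_e) = exp(2310 / 3394.3) = exp(0.6806) = 1.9750.
m_f = m₀ / 1.9750 = 9,048 / 1.9750 = 4,581.27 kg.

final mass ≈ 4580 kg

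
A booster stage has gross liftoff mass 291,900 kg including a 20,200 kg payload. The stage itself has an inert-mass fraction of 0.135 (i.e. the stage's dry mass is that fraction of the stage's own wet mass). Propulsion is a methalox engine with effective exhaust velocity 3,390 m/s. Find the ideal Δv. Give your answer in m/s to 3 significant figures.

Stage wet mass = m₀ − payload = 291,900 − 20,200 = 271,700 kg.
Stage dry mass = ε × stage wet mass = 0.135 × 271,700 = 36,679.5 kg.
Burnout mass m_f = stage dry + payload = 36,679.5 + 20,200 = 56,879.5 kg.
Δv = v_e · ln(291,900/56,879.5) = 3390.0 × ln(5.132) = 3390.0 × 1.6355 ≈ 5544 m/s.

Δv ≈ 5540 m/s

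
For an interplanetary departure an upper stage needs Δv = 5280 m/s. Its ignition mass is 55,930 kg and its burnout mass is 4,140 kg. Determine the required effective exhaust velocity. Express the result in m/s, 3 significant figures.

v_e ≈ 2030 m/s

ln(m₀/m_f) = ln(55930/4140) = ln(13.51) = 2.6034.
By the Tsiolkovsky rocket equation, v_e = Δv / ln(m₀/m_f) = 5280 / 2.6034 = 2028.1 m/s.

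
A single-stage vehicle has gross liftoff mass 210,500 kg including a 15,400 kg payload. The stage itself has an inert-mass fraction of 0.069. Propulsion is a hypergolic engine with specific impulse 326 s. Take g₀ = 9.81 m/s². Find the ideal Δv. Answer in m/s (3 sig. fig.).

Stage wet mass = m₀ − payload = 210,500 − 15,400 = 195,100 kg.
Stage dry mass = ε × stage wet mass = 0.069 × 195,100 = 13,461.9 kg.
Burnout mass m_f = stage dry + payload = 13,461.9 + 15,400 = 28,861.9 kg.
v_e = Isp · g₀ = 326 × 9.81 = 3198.1 m/s.
Using Δv = v_e ln(m₀/m_f): Δv = v_e · ln(210,500/28,861.9) = 3198.1 × ln(7.293) = 3198.1 × 1.9870 ≈ 6354 m/s.

Δv ≈ 6350 m/s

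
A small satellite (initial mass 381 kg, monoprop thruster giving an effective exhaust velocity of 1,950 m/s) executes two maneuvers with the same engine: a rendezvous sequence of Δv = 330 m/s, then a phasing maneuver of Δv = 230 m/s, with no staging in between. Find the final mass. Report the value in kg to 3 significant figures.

After the first burn: m = 381 × exp(−330/1950.0) = 381 × 0.84431 = 321.682 kg.
After the second burn: m = 321.682 × exp(−230/1950.0) = 321.682 × 0.88874 = 285.892 kg.

final mass ≈ 286 kg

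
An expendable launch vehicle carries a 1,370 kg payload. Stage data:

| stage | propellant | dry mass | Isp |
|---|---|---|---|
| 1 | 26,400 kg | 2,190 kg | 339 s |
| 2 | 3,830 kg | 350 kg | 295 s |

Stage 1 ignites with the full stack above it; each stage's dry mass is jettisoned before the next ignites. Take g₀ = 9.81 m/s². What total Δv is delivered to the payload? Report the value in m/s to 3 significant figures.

Ignition mass of stage 1 = 26,400+2,190 + 3,830+350 + 1,370 = 34,140 kg.
Stage 1: m₀ = 34,140 kg, m_f = 34,140 − 26,400 = 7,740 kg; Δv = 339×9.81×ln(4.411) = 3325.6×1.4841 ≈ 4935 m/s.
Stage 2: m₀ = 5,550 kg, m_f = 5,550 − 3,830 = 1,720 kg; Δv = 295×9.81×ln(3.227) = 2894.0×1.1715 ≈ 3390 m/s.
Total Δv = 4935 + 3390 = 8325 m/s.

Δv ≈ 8330 m/s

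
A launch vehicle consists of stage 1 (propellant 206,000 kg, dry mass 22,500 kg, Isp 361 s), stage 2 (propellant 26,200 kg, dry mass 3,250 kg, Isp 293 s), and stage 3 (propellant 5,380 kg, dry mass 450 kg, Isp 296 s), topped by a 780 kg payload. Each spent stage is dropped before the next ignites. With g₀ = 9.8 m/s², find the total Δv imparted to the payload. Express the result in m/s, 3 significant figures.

Δv ≈ 13900 m/s

Ignition mass of stage 1 = 206,000+22,500 + 26,200+3,250 + 5,380+450 + 780 = 264,560 kg.
Stage 1: m₀ = 264,560 kg, m_f = 264,560 − 206,000 = 58,560 kg; Δv = 361×9.8×ln(4.518) = 3537.8×1.5080 ≈ 5335 m/s.
Stage 2: m₀ = 36,060 kg, m_f = 36,060 − 26,200 = 9,860 kg; Δv = 293×9.8×ln(3.657) = 2871.4×1.2967 ≈ 3723 m/s.
Stage 3: m₀ = 6,610 kg, m_f = 6,610 − 5,380 = 1,230 kg; Δv = 296×9.8×ln(5.374) = 2900.8×1.6816 ≈ 4878 m/s.
Total Δv = 5335 + 3723 + 4878 = 13936 m/s.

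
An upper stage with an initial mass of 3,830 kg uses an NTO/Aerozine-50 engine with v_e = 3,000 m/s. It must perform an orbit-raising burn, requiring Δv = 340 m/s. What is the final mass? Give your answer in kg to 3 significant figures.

m₀/m_f = exp(Δv / v_e) = exp(340 / 3000.0) = exp(0.1133) = 1.1200.
m_f = m₀ / 1.1200 = 3,830 / 1.1200 = 3,419.64 kg.

final mass ≈ 3420 kg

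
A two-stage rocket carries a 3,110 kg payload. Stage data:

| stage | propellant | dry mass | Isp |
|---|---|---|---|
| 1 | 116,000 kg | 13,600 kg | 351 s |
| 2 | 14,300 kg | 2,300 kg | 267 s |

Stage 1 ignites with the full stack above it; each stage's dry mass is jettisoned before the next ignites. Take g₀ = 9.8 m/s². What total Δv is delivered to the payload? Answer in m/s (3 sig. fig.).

Δv ≈ 8540 m/s

Ignition mass of stage 1 = 116,000+13,600 + 14,300+2,300 + 3,110 = 149,310 kg.
Stage 1: m₀ = 149,310 kg, m_f = 149,310 − 116,000 = 33,310 kg; Δv = 351×9.8×ln(4.482) = 3439.8×1.5002 ≈ 5160 m/s.
Stage 2: m₀ = 19,710 kg, m_f = 19,710 − 14,300 = 5,410 kg; Δv = 267×9.8×ln(3.643) = 2616.6×1.2929 ≈ 3383 m/s.
Total Δv = 5160 + 3383 = 8543 m/s.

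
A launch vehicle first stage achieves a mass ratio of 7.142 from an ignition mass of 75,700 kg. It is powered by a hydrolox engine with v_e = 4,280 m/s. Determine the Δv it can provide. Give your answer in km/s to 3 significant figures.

Δv ≈ 8.41 km/s

Δv = v_e · ln(7.142) = 4280.0 × 1.9660 ≈ 8414.4 m/s.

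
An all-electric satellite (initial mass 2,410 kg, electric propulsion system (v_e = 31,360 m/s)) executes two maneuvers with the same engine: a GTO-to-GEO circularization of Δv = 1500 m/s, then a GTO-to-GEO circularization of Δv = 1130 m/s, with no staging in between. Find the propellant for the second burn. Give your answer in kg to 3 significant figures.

propellant for the second burn ≈ 81.3 kg

After the first burn: m = 2410 × exp(−1500/31360.0) = 2410 × 0.95329 = 2,297.43 kg.
After the second burn: m = 2,297.43 × exp(−1130/31360.0) = 2,297.43 × 0.96461 = 2,216.12 kg.
Second-burn propellant = 2,297.43 − 2,216.12 = 81.31 kg.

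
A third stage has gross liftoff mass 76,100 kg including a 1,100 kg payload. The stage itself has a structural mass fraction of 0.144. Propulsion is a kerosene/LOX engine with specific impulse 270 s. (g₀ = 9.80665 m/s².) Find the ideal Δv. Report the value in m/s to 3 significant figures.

Stage wet mass = m₀ − payload = 76,100 − 1,100 = 75,000 kg.
Stage dry mass = ε × stage wet mass = 0.144 × 75,000 = 10,800 kg.
Burnout mass m_f = stage dry + payload = 10,800 + 1,100 = 11,900 kg.
v_e = Isp · g₀ = 270 × 9.80665 = 2647.8 m/s.
Using Δv = v_e ln(m₀/m_f): Δv = v_e · ln(76,100/11,900) = 2647.8 × ln(6.395) = 2647.8 × 1.8555 ≈ 4913 m/s.

Δv ≈ 4910 m/s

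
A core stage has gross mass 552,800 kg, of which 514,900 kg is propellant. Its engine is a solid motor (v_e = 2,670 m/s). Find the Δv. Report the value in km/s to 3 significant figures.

Δv ≈ 7.16 km/s

m_f = m₀ − m_prop = 552,800 − 514,900 = 37,900 kg.
Rocket equation: Δv = v_e · ln(m₀/m_f) = 2670.0 × ln(14.59) = 2670.0 × 2.6800 ≈ 7155.7 m/s.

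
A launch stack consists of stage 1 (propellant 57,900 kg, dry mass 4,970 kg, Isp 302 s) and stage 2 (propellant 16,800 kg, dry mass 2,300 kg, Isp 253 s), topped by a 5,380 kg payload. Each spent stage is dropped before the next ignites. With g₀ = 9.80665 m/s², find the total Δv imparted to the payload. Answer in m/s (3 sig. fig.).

Δv ≈ 6100 m/s

Ignition mass of stage 1 = 57,900+4,970 + 16,800+2,300 + 5,380 = 87,350 kg.
Stage 1: m₀ = 87,350 kg, m_f = 87,350 − 57,900 = 29,450 kg; Δv = 302×9.80665×ln(2.966) = 2961.6×1.0872 ≈ 3220 m/s.
Stage 2: m₀ = 24,480 kg, m_f = 24,480 − 16,800 = 7,680 kg; Δv = 253×9.80665×ln(3.188) = 2481.1×1.1592 ≈ 2876 m/s.
Total Δv = 3220 + 2876 = 6096 m/s.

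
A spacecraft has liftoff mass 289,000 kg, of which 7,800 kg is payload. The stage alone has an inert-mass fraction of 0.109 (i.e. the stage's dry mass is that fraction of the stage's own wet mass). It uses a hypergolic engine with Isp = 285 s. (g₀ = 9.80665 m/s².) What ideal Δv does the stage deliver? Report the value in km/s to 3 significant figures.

Stage wet mass = m₀ − payload = 289,000 − 7,800 = 281,200 kg.
Stage dry mass = ε × stage wet mass = 0.109 × 281,200 = 30,650.8 kg.
Burnout mass m_f = stage dry + payload = 30,650.8 + 7,800 = 38,450.8 kg.
v_e = Isp · g₀ = 285 × 9.80665 = 2794.9 m/s.
Δv = v_e · ln(289,000/38,450.8) = 2794.9 × ln(7.516) = 2794.9 × 2.0170 ≈ 5637 m/s.

Δv ≈ 5.64 km/s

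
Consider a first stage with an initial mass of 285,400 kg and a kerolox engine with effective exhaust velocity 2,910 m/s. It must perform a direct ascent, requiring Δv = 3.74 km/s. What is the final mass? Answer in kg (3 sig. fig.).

m₀/m_f = exp(Δv / v_e) = exp(3740 / 2910.0) = exp(1.2852) = 3.6155.
m_f = m₀ / 3.6155 = 285,400 / 3.6155 = 78,937.9 kg.

final mass ≈ 78900 kg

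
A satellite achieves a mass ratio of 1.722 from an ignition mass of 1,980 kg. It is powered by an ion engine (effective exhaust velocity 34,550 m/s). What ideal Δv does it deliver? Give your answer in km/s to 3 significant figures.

Δv = v_e · ln(1.722) = 34550.0 × 0.5435 ≈ 18777.5 m/s.

Δv ≈ 18.8 km/s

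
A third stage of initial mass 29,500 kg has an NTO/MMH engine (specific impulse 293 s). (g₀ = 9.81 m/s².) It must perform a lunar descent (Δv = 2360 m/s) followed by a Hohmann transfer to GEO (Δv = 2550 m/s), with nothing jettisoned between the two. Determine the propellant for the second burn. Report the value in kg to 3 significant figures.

v_e = Isp · g₀ = 293 × 9.81 = 2874.3 m/s.
After the first burn: m = 29500 × exp(−2360/2874.3) = 29500 × 0.43996 = 12,978.8 kg.
After the second burn: m = 12,978.8 × exp(−2550/2874.3) = 12,978.8 × 0.41182 = 5,344.93 kg.
Second-burn propellant = 12,978.8 − 5,344.93 = 7,633.87 kg.

propellant for the second burn ≈ 7630 kg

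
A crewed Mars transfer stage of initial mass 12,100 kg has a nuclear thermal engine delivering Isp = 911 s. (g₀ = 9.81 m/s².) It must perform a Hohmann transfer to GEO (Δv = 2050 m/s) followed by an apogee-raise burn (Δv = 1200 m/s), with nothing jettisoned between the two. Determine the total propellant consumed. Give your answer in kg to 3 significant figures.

v_e = Isp · g₀ = 911 × 9.81 = 8936.9 m/s.
After the first burn: m = 12100 × exp(−2050/8936.9) = 12100 × 0.79502 = 9,619.74 kg.
After the second burn: m = 9,619.74 × exp(−1200/8936.9) = 9,619.74 × 0.87435 = 8,411.02 kg.
Total propellant = m₀ − m_final = 12100 − 8,411.02 = 3,688.98 kg.

total propellant consumed ≈ 3690 kg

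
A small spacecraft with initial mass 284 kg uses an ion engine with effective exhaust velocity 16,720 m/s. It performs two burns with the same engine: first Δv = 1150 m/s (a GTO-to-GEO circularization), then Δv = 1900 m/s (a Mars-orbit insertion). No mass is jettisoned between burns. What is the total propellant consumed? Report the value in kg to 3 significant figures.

After the first burn: m = 284 × exp(−1150/16720.0) = 284 × 0.93353 = 265.123 kg.
After the second burn: m = 265.123 × exp(−1900/16720.0) = 265.123 × 0.89258 = 236.643 kg.
Total propellant = m₀ − m_final = 284 − 236.643 = 47.357 kg.

total propellant consumed ≈ 47.4 kg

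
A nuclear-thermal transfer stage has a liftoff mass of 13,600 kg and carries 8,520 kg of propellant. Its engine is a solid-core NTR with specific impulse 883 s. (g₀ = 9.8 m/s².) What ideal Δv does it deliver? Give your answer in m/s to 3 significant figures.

v_e = Isp · g₀ = 883 × 9.8 = 8653.4 m/s.
m_f = m₀ − m_prop = 13,600 − 8,520 = 5,080 kg.
Δv = v_e · ln(m₀/m_f) = 8653.4 × ln(2.677) = 8653.4 × 0.9848 ≈ 8521.5 m/s.

Δv ≈ 8520 m/s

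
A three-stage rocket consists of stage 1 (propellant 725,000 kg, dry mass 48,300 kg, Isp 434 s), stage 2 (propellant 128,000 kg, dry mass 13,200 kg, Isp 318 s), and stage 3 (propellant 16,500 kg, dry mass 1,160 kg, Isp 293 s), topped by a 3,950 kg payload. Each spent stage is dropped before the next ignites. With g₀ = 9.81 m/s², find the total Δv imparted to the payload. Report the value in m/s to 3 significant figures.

Ignition mass of stage 1 = 725,000+48,300 + 128,000+13,200 + 16,500+1,160 + 3,950 = 936,110 kg.
Stage 1: m₀ = 936,110 kg, m_f = 936,110 − 725,000 = 211,110 kg; Δv = 434×9.81×ln(4.434) = 4257.5×1.4894 ≈ 6341 m/s.
Stage 2: m₀ = 162,810 kg, m_f = 162,810 − 128,000 = 34,810 kg; Δv = 318×9.81×ln(4.677) = 3119.6×1.5427 ≈ 4813 m/s.
Stage 3: m₀ = 21,610 kg, m_f = 21,610 − 16,500 = 5,110 kg; Δv = 293×9.81×ln(4.229) = 2874.3×1.4420 ≈ 4145 m/s.
Total Δv = 6341 + 4813 + 4145 = 15299 m/s.

Δv ≈ 15300 m/s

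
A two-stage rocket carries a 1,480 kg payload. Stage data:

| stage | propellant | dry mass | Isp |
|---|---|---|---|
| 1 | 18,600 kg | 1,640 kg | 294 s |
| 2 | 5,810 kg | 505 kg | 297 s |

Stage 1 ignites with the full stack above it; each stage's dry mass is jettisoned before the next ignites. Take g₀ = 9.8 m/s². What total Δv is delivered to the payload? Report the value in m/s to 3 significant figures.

Δv ≈ 7120 m/s

Ignition mass of stage 1 = 18,600+1,640 + 5,810+505 + 1,480 = 28,035 kg.
Stage 1: m₀ = 28,035 kg, m_f = 28,035 − 18,600 = 9,435 kg; Δv = 294×9.8×ln(2.971) = 2881.2×1.0890 ≈ 3138 m/s.
Stage 2: m₀ = 7,795 kg, m_f = 7,795 − 5,810 = 1,985 kg; Δv = 297×9.8×ln(3.927) = 2910.6×1.3679 ≈ 3981 m/s.
Total Δv = 3138 + 3981 = 7119 m/s.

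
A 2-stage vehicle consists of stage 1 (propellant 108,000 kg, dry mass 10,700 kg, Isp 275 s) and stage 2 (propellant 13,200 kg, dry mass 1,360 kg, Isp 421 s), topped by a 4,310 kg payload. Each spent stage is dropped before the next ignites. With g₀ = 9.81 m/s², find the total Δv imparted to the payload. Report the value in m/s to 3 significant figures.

Δv ≈ 9110 m/s

Ignition mass of stage 1 = 108,000+10,700 + 13,200+1,360 + 4,310 = 137,570 kg.
Stage 1: m₀ = 137,570 kg, m_f = 137,570 − 108,000 = 29,570 kg; Δv = 275×9.81×ln(4.652) = 2697.8×1.5374 ≈ 4147 m/s.
Stage 2: m₀ = 18,870 kg, m_f = 18,870 − 13,200 = 5,670 kg; Δv = 421×9.81×ln(3.328) = 4130.0×1.2024 ≈ 4966 m/s.
Total Δv = 4147 + 4966 = 9113 m/s.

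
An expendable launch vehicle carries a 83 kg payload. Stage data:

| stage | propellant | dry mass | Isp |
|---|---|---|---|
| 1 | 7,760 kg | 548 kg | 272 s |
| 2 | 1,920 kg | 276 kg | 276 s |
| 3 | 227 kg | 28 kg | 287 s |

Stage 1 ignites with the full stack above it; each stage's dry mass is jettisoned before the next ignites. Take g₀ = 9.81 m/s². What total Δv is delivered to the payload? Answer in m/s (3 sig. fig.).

Ignition mass of stage 1 = 7,760+548 + 1,920+276 + 227+28 + 83 = 10,842 kg.
Stage 1: m₀ = 10,842 kg, m_f = 10,842 − 7,760 = 3,082 kg; Δv = 272×9.81×ln(3.518) = 2668.3×1.2578 ≈ 3356 m/s.
Stage 2: m₀ = 2,534 kg, m_f = 2,534 − 1,920 = 614 kg; Δv = 276×9.81×ln(4.127) = 2707.6×1.4176 ≈ 3838 m/s.
Stage 3: m₀ = 338 kg, m_f = 338 − 227 = 111 kg; Δv = 287×9.81×ln(3.045) = 2815.5×1.1135 ≈ 3135 m/s.
Total Δv = 3356 + 3838 + 3135 = 10329 m/s.

Δv ≈ 10300 m/s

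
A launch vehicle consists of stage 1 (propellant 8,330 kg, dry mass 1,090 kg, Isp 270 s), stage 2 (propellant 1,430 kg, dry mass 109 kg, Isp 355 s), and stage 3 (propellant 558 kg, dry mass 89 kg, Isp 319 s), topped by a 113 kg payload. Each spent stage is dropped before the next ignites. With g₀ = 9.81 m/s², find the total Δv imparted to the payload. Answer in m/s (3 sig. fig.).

Δv ≈ 10800 m/s

Ignition mass of stage 1 = 8,330+1,090 + 1,430+109 + 558+89 + 113 = 11,719 kg.
Stage 1: m₀ = 11,719 kg, m_f = 11,719 − 8,330 = 3,389 kg; Δv = 270×9.81×ln(3.458) = 2648.7×1.2407 ≈ 3286 m/s.
Stage 2: m₀ = 2,299 kg, m_f = 2,299 − 1,430 = 869 kg; Δv = 355×9.81×ln(2.646) = 3482.6×0.9729 ≈ 3388 m/s.
Stage 3: m₀ = 760 kg, m_f = 760 − 558 = 202 kg; Δv = 319×9.81×ln(3.762) = 3129.4×1.3251 ≈ 4147 m/s.
Total Δv = 3286 + 3388 + 4147 = 10821 m/s.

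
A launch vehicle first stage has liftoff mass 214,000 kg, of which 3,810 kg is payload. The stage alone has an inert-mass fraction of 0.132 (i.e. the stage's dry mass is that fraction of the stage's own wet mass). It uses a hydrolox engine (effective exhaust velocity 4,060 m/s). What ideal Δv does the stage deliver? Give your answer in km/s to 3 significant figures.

Δv ≈ 7.77 km/s

Stage wet mass = m₀ − payload = 214,000 − 3,810 = 210,190 kg.
Stage dry mass = ε × stage wet mass = 0.132 × 210,190 = 27,745.1 kg.
Burnout mass m_f = stage dry + payload = 27,745.1 + 3,810 = 31,555.1 kg.
Δv = v_e · ln(214,000/31,555.1) = 4060.0 × ln(6.782) = 4060.0 × 1.9142 ≈ 7772 m/s.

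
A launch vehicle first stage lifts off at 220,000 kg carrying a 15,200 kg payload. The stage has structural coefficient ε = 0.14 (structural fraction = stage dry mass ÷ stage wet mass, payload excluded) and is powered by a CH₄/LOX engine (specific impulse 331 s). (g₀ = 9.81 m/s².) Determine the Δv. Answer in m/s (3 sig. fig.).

Δv ≈ 5240 m/s

Stage wet mass = m₀ − payload = 220,000 − 15,200 = 204,800 kg.
Stage dry mass = ε × stage wet mass = 0.14 × 204,800 = 28,672 kg.
Burnout mass m_f = stage dry + payload = 28,672 + 15,200 = 43,872 kg.
v_e = Isp · g₀ = 331 × 9.81 = 3247.1 m/s.
Using Δv = v_e ln(m₀/m_f): Δv = v_e · ln(220,000/43,872) = 3247.1 × ln(5.015) = 3247.1 × 1.6124 ≈ 5235 m/s.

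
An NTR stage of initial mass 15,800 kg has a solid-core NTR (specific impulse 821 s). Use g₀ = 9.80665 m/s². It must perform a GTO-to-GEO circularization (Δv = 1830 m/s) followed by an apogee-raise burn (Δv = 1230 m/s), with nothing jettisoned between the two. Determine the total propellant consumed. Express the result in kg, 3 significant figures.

v_e = Isp · g₀ = 821 × 9.80665 = 8051.3 m/s.
After the first burn: m = 15800 × exp(−1830/8051.3) = 15800 × 0.79669 = 12,587.7 kg.
After the second burn: m = 12,587.7 × exp(−1230/8051.3) = 12,587.7 × 0.85833 = 10,804.4 kg.
Total propellant = m₀ − m_final = 15800 − 10,804.4 = 4,995.6 kg.

total propellant consumed ≈ 5000 kg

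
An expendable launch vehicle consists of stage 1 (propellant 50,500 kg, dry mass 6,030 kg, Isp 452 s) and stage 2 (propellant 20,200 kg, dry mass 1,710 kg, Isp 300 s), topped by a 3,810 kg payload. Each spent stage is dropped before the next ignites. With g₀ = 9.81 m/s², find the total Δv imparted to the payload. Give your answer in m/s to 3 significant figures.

Δv ≈ 8750 m/s

Ignition mass of stage 1 = 50,500+6,030 + 20,200+1,710 + 3,810 = 82,250 kg.
Stage 1: m₀ = 82,250 kg, m_f = 82,250 − 50,500 = 31,750 kg; Δv = 452×9.81×ln(2.591) = 4434.1×0.9519 ≈ 4221 m/s.
Stage 2: m₀ = 25,720 kg, m_f = 25,720 − 20,200 = 5,520 kg; Δv = 300×9.81×ln(4.659) = 2943.0×1.5389 ≈ 4529 m/s.
Total Δv = 4221 + 4529 = 8750 m/s.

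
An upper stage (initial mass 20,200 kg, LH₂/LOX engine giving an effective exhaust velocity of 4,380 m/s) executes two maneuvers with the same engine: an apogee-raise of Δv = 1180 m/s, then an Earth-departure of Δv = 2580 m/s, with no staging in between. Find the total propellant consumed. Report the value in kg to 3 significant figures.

After the first burn: m = 20200 × exp(−1180/4380.0) = 20200 × 0.76383 = 15,429.4 kg.
After the second burn: m = 15,429.4 × exp(−2580/4380.0) = 15,429.4 × 0.55486 = 8,561.16 kg.
Total propellant = m₀ − m_final = 20200 − 8,561.16 = 11,638.84 kg.

total propellant consumed ≈ 11600 kg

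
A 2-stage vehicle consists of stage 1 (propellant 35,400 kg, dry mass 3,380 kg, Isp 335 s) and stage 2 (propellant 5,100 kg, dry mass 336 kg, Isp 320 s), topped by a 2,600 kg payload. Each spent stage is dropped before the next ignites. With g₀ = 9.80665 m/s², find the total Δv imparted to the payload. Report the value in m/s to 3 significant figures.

Ignition mass of stage 1 = 35,400+3,380 + 5,100+336 + 2,600 = 46,816 kg.
Stage 1: m₀ = 46,816 kg, m_f = 46,816 − 35,400 = 11,416 kg; Δv = 335×9.80665×ln(4.101) = 3285.2×1.4112 ≈ 4636 m/s.
Stage 2: m₀ = 8,036 kg, m_f = 8,036 − 5,100 = 2,936 kg; Δv = 320×9.80665×ln(2.737) = 3138.1×1.0069 ≈ 3160 m/s.
Total Δv = 4636 + 3160 = 7796 m/s.

Δv ≈ 7800 m/s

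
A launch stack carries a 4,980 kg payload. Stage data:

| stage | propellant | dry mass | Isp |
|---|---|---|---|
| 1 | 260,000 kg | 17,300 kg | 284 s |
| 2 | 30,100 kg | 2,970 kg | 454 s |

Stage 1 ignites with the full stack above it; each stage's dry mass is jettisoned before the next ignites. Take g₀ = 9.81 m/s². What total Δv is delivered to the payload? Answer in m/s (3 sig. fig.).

Ignition mass of stage 1 = 260,000+17,300 + 30,100+2,970 + 4,980 = 315,350 kg.
Stage 1: m₀ = 315,350 kg, m_f = 315,350 − 260,000 = 55,350 kg; Δv = 284×9.81×ln(5.697) = 2786.0×1.7400 ≈ 4848 m/s.
Stage 2: m₀ = 38,050 kg, m_f = 38,050 − 30,100 = 7,950 kg; Δv = 454×9.81×ln(4.786) = 4453.7×1.5657 ≈ 6973 m/s.
Total Δv = 4848 + 6973 = 11821 m/s.

Δv ≈ 11800 m/s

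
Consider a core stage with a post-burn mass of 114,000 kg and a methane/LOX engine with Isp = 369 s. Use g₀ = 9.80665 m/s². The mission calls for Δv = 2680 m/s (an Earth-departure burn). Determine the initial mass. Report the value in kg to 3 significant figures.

initial mass ≈ 239000 kg

v_e = Isp · g₀ = 369 × 9.80665 = 3618.7 m/s.
m₀/m_f = exp(Δv / v_e) = exp(2680 / 3618.7) = exp(0.7406) = 2.0972.
m₀ = m_f × 2.0972 = 114,000 × 2.0972 = 239,081 kg.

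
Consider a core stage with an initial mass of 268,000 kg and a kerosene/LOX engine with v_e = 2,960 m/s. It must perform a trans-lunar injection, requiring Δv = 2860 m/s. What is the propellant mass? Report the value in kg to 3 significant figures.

m₀/m_f = exp(Δv / v_e) = exp(2860 / 2960.0) = exp(0.9662) = 2.6280.
m_f = 268,000 / 2.6280 = 101,979 kg, so propellant = m₀ − m_f = 268,000 − 101,979 = 166,021 kg.

propellant mass ≈ 166000 kg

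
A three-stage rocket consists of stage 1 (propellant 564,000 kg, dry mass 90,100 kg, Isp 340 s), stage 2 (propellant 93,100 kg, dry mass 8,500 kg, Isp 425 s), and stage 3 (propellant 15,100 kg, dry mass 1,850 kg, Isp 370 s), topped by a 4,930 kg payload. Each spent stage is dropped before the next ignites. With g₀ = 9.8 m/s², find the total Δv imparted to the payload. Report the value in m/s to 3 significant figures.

Δv ≈ 14400 m/s

Ignition mass of stage 1 = 564,000+90,100 + 93,100+8,500 + 15,100+1,850 + 4,930 = 777,580 kg.
Stage 1: m₀ = 777,580 kg, m_f = 777,580 − 564,000 = 213,580 kg; Δv = 340×9.8×ln(3.641) = 3332.0×1.2922 ≈ 4306 m/s.
Stage 2: m₀ = 123,480 kg, m_f = 123,480 − 93,100 = 30,380 kg; Δv = 425×9.8×ln(4.065) = 4165.0×1.4023 ≈ 5841 m/s.
Stage 3: m₀ = 21,880 kg, m_f = 21,880 − 15,100 = 6,780 kg; Δv = 370×9.8×ln(3.227) = 3626.0×1.1716 ≈ 4248 m/s.
Total Δv = 4306 + 5841 + 4248 = 14395 m/s.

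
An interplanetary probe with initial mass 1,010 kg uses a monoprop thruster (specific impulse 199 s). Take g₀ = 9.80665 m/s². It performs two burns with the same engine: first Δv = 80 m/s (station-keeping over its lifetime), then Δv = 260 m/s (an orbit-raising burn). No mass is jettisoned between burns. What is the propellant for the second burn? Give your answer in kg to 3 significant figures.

v_e = Isp · g₀ = 199 × 9.80665 = 1951.5 m/s.
After the first burn: m = 1010 × exp(−80/1951.5) = 1010 × 0.95984 = 969.438 kg.
After the second burn: m = 969.438 × exp(−260/1951.5) = 969.438 × 0.87526 = 848.51 kg.
Second-burn propellant = 969.438 − 848.51 = 120.928 kg.

propellant for the second burn ≈ 121 kg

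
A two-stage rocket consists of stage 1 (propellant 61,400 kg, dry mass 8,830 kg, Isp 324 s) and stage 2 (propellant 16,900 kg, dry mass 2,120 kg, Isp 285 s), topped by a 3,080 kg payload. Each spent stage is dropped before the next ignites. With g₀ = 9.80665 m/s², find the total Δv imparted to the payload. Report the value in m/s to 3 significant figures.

Δv ≈ 7520 m/s

Ignition mass of stage 1 = 61,400+8,830 + 16,900+2,120 + 3,080 = 92,330 kg.
Stage 1: m₀ = 92,330 kg, m_f = 92,330 − 61,400 = 30,930 kg; Δv = 324×9.80665×ln(2.985) = 3177.4×1.0936 ≈ 3475 m/s.
Stage 2: m₀ = 22,100 kg, m_f = 22,100 − 16,900 = 5,200 kg; Δv = 285×9.80665×ln(4.25) = 2794.9×1.4469 ≈ 4044 m/s.
Total Δv = 3475 + 4044 = 7519 m/s.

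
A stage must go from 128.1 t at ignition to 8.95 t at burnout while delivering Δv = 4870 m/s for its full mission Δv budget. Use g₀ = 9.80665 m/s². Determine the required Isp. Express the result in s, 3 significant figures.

Isp ≈ 187 s

ln(m₀/m_f) = ln(128100/8950) = ln(14.31) = 2.6612.
Rocket equation: v_e = Δv / ln(m₀/m_f) = 4870 / 2.6612 = 1830.0 m/s.
Isp = v_e / g₀ = 1830.0 / 9.80665 = 186.6 s.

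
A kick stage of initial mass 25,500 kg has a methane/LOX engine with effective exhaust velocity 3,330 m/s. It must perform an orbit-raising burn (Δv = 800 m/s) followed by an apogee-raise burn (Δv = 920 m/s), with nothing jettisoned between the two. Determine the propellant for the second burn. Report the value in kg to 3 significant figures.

propellant for the second burn ≈ 4840 kg

After the first burn: m = 25500 × exp(−800/3330.0) = 25500 × 0.78644 = 20,054.2 kg.
After the second burn: m = 20,054.2 × exp(−920/3330.0) = 20,054.2 × 0.75860 = 15,213.1 kg.
Second-burn propellant = 20,054.2 − 15,213.1 = 4,841.1 kg.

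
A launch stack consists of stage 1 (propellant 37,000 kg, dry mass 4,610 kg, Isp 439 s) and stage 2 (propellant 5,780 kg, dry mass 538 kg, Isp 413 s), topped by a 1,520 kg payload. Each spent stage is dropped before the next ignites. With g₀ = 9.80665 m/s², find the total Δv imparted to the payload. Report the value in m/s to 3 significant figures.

Ignition mass of stage 1 = 37,000+4,610 + 5,780+538 + 1,520 = 49,448 kg.
Stage 1: m₀ = 49,448 kg, m_f = 49,448 − 37,000 = 12,448 kg; Δv = 439×9.80665×ln(3.972) = 4305.1×1.3794 ≈ 5938 m/s.
Stage 2: m₀ = 7,838 kg, m_f = 7,838 − 5,780 = 2,058 kg; Δv = 413×9.80665×ln(3.809) = 4050.1×1.3372 ≈ 5416 m/s.
Total Δv = 5938 + 5416 = 11354 m/s.

Δv ≈ 11400 m/s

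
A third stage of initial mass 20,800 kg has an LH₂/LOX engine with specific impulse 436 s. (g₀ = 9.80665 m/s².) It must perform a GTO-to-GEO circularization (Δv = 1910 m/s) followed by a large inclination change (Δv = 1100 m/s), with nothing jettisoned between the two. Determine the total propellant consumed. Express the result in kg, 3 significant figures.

v_e = Isp · g₀ = 436 × 9.80665 = 4275.7 m/s.
After the first burn: m = 20800 × exp(−1910/4275.7) = 20800 × 0.63973 = 13,306.4 kg.
After the second burn: m = 13,306.4 × exp(−1100/4275.7) = 13,306.4 × 0.77316 = 10,288 kg.
Total propellant = m₀ − m_final = 20800 − 10,288 = 10,512 kg.

total propellant consumed ≈ 10500 kg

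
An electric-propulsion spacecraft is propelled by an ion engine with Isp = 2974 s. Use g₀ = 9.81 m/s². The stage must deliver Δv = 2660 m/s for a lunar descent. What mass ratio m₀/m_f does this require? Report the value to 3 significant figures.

mass ratio ≈ 1.10

v_e = Isp · g₀ = 2974 × 9.81 = 29174.9 m/s.
m₀/m_f = exp(Δv / v_e) = exp(2660 / 29174.9) = exp(0.0912) = 1.0955.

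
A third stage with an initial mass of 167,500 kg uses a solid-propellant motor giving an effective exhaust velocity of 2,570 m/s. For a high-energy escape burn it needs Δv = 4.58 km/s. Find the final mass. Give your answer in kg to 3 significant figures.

Rocket equation: m₀/m_f = exp(Δv / v_e) = exp(4580 / 2570.0) = exp(1.7821) = 5.9423.
m_f = m₀ / 5.9423 = 167,500 / 5.9423 = 28,187.7 kg.

final mass ≈ 28200 kg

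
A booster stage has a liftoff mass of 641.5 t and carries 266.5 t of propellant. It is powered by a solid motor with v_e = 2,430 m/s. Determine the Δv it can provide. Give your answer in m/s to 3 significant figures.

Δv ≈ 1300 m/s

m_f = m₀ − m_prop = 641.5 − 266.5 = 375 t.
Δv = v_e · ln(m₀/m_f) = 2430.0 × ln(1.711) = 2430.0 × 0.5369 ≈ 1304.6 m/s.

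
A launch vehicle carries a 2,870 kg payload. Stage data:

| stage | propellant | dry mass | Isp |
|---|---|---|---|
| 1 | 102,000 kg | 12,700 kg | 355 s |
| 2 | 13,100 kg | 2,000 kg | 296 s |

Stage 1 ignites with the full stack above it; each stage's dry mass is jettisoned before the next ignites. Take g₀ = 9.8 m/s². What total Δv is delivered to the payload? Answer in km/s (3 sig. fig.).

Ignition mass of stage 1 = 102,000+12,700 + 13,100+2,000 + 2,870 = 132,670 kg.
Stage 1: m₀ = 132,670 kg, m_f = 132,670 − 102,000 = 30,670 kg; Δv = 355×9.8×ln(4.326) = 3479.0×1.4646 ≈ 5095 m/s.
Stage 2: m₀ = 17,970 kg, m_f = 17,970 − 13,100 = 4,870 kg; Δv = 296×9.8×ln(3.69) = 2900.8×1.3056 ≈ 3787 m/s.
Total Δv = 5095 + 3787 = 8882 m/s.

Δv ≈ 8.88 km/s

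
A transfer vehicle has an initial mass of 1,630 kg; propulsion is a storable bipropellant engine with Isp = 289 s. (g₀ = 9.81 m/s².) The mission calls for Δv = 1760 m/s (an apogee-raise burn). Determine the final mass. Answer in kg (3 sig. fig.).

v_e = Isp · g₀ = 289 × 9.81 = 2835.1 m/s.
From the ideal rocket equation, m₀/m_f = exp(Δv / v_e) = exp(1760 / 2835.1) = exp(0.6208) = 1.8604.
m_f = m₀ / 1.8604 = 1,630 / 1.8604 = 876.156 kg.

final mass ≈ 876 kg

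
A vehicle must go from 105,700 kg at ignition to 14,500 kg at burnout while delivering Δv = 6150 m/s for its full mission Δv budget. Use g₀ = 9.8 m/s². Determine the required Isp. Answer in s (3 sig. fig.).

Isp ≈ 316 s

ln(m₀/m_f) = ln(105700/14500) = ln(7.29) = 1.9865.
Using Δv = v_e ln(m₀/m_f): v_e = Δv / ln(m₀/m_f) = 6150 / 1.9865 = 3096.0 m/s.
Isp = v_e / g₀ = 3096.0 / 9.8 = 315.9 s.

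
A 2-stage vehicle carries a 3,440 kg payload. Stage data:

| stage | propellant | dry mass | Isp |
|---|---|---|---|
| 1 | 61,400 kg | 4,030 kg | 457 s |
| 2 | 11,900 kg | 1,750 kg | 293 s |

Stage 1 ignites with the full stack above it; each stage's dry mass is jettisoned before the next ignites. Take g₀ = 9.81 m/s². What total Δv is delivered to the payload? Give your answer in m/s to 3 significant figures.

Ignition mass of stage 1 = 61,400+4,030 + 11,900+1,750 + 3,440 = 82,520 kg.
Stage 1: m₀ = 82,520 kg, m_f = 82,520 − 61,400 = 21,120 kg; Δv = 457×9.81×ln(3.907) = 4483.2×1.3628 ≈ 6110 m/s.
Stage 2: m₀ = 17,090 kg, m_f = 17,090 − 11,900 = 5,190 kg; Δv = 293×9.81×ln(3.293) = 2874.3×1.1918 ≈ 3426 m/s.
Total Δv = 6110 + 3426 = 9536 m/s.

Δv ≈ 9540 m/s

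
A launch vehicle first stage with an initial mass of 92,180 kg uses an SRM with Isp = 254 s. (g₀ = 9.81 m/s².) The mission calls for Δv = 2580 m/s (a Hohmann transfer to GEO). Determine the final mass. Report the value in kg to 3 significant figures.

final mass ≈ 32700 kg

v_e = Isp · g₀ = 254 × 9.81 = 2491.7 m/s.
From the ideal rocket equation, m₀/m_f = exp(Δv / v_e) = exp(2580 / 2491.7) = exp(1.0354) = 2.8163.
m_f = m₀ / 2.8163 = 92,180 / 2.8163 = 32,730.9 kg.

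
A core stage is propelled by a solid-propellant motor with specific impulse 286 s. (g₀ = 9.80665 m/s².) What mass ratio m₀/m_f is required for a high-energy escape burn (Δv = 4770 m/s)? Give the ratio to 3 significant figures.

v_e = Isp · g₀ = 286 × 9.80665 = 2804.7 m/s.
From the ideal rocket equation, m₀/m_f = exp(Δv / v_e) = exp(4770 / 2804.7) = exp(1.7007) = 5.4779.

mass ratio ≈ 5.48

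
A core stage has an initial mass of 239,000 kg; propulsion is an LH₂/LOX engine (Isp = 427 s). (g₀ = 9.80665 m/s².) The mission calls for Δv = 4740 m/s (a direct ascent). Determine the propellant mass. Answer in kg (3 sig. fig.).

v_e = Isp · g₀ = 427 × 9.80665 = 4187.4 m/s.
Using Δv = v_e ln(m₀/m_f): m₀/m_f = exp(Δv / v_e) = exp(4740 / 4187.4) = exp(1.1320) = 3.1017.
m_f = 239,000 / 3.1017 = 77,054.5 kg, so propellant = m₀ − m_f = 239,000 − 77,054.5 = 161,945.5 kg.

propellant mass ≈ 162000 kg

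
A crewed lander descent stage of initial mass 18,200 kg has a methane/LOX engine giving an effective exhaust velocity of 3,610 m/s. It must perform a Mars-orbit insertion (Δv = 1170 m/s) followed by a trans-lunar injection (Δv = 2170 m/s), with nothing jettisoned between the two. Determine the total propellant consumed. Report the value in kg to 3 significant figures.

total propellant consumed ≈ 11000 kg

After the first burn: m = 18200 × exp(−1170/3610.0) = 18200 × 0.72318 = 13,161.9 kg.
After the second burn: m = 13,161.9 × exp(−2170/3610.0) = 13,161.9 × 0.54820 = 7,215.35 kg.
Total propellant = m₀ − m_final = 18200 − 7,215.35 = 10,984.65 kg.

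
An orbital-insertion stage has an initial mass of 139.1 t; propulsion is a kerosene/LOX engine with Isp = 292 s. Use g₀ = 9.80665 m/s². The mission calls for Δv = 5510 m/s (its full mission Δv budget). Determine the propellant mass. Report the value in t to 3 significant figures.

v_e = Isp · g₀ = 292 × 9.80665 = 2863.5 m/s.
m₀/m_f = exp(Δv / v_e) = exp(5510 / 2863.5) = exp(1.9242) = 6.8496.
m_f = 139.1 / 6.8496 = 20.3078 t, so propellant = m₀ − m_f = 139.1 − 20.3078 = 118.7922 t.

propellant mass ≈ 119 t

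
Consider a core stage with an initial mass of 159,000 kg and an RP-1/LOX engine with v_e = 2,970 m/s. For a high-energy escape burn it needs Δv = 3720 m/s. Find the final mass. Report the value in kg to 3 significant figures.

m₀/m_f = exp(Δv / v_e) = exp(3720 / 2970.0) = exp(1.2525) = 3.4992.
m_f = m₀ / 3.4992 = 159,000 / 3.4992 = 45,439 kg.

final mass ≈ 45400 kg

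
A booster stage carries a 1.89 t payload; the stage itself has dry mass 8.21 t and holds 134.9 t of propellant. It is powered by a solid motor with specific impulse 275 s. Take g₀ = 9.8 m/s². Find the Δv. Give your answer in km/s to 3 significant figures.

Δv ≈ 7.18 km/s

v_e = Isp · g₀ = 275 × 9.8 = 2695.0 m/s.
m₀ = payload + dry + propellant = 1.89 + 8.21 + 134.9 = 145 t.
m_f = payload + dry = 1.89 + 8.21 = 10.1 t.
From the ideal rocket equation, Δv = v_e · ln(m₀/m_f) = 2695.0 × ln(14.36) = 2695.0 × 2.6642 ≈ 7180.0 m/s.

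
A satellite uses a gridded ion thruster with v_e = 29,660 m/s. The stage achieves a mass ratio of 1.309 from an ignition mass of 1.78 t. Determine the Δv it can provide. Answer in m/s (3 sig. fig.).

Δv ≈ 7990 m/s

From the ideal rocket equation, Δv = v_e · ln(1.309) = 29660.0 × 0.2693 ≈ 7986.4 m/s.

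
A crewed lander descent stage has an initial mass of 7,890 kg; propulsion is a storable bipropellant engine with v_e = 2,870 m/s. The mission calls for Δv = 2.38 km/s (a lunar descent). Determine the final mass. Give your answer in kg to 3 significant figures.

final mass ≈ 3440 kg

m₀/m_f = exp(Δv / v_e) = exp(2380 / 2870.0) = exp(0.8293) = 2.2916.
m_f = m₀ / 2.2916 = 7,890 / 2.2916 = 3,443.01 kg.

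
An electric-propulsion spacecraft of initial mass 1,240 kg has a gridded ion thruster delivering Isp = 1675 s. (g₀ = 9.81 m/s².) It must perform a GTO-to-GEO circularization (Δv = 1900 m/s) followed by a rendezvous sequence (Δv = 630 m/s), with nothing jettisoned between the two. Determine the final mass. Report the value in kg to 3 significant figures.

final mass ≈ 1060 kg

v_e = Isp · g₀ = 1675 × 9.81 = 16431.8 m/s.
After the first burn: m = 1240 × exp(−1900/16431.8) = 1240 × 0.89080 = 1,104.59 kg.
After the second burn: m = 1,104.59 × exp(−630/16431.8) = 1,104.59 × 0.96239 = 1,063.05 kg.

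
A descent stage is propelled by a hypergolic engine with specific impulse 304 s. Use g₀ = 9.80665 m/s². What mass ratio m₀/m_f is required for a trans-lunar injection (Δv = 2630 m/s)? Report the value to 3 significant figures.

mass ratio ≈ 2.42

v_e = Isp · g₀ = 304 × 9.80665 = 2981.2 m/s.
From the ideal rocket equation, m₀/m_f = exp(Δv / v_e) = exp(2630 / 2981.2) = exp(0.8822) = 2.4162.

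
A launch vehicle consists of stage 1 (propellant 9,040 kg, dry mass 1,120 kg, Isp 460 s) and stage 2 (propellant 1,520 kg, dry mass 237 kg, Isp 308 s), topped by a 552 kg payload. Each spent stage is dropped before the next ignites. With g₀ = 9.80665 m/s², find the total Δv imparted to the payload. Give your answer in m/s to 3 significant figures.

Ignition mass of stage 1 = 9,040+1,120 + 1,520+237 + 552 = 12,469 kg.
Stage 1: m₀ = 12,469 kg, m_f = 12,469 − 9,040 = 3,429 kg; Δv = 460×9.80665×ln(3.636) = 4511.1×1.2910 ≈ 5824 m/s.
Stage 2: m₀ = 2,309 kg, m_f = 2,309 − 1,520 = 789 kg; Δv = 308×9.80665×ln(2.926) = 3020.4×1.0738 ≈ 3243 m/s.
Total Δv = 5824 + 3243 = 9067 m/s.

Δv ≈ 9070 m/s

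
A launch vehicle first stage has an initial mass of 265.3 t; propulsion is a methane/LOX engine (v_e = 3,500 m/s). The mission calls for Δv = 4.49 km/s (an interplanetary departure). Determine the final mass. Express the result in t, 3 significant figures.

Rocket equation: m₀/m_f = exp(Δv / v_e) = exp(4490 / 3500.0) = exp(1.2829) = 3.6069.
m_f = m₀ / 3.6069 = 265.3 / 3.6069 = 73.5535 t.

final mass ≈ 73.6 t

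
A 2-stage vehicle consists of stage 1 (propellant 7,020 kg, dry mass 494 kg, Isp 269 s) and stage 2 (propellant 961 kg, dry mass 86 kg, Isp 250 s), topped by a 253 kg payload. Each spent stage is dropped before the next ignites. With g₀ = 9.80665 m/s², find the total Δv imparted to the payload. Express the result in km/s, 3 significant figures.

Δv ≈ 7.49 km/s

Ignition mass of stage 1 = 7,020+494 + 961+86 + 253 = 8,814 kg.
Stage 1: m₀ = 8,814 kg, m_f = 8,814 − 7,020 = 1,794 kg; Δv = 269×9.80665×ln(4.913) = 2638.0×1.5919 ≈ 4199 m/s.
Stage 2: m₀ = 1,300 kg, m_f = 1,300 − 961 = 339 kg; Δv = 250×9.80665×ln(3.835) = 2451.7×1.3441 ≈ 3295 m/s.
Total Δv = 4199 + 3295 = 7494 m/s.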